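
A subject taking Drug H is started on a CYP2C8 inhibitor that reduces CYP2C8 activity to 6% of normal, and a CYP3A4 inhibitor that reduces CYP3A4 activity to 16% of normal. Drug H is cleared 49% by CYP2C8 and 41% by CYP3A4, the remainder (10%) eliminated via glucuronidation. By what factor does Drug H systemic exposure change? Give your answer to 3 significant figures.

The CYP2C8 pathway (49% of clearance) is reduced to 0.06× activity: 0.49 × 0.06 = 0.0294.
The CYP3A4 pathway (41% of clearance) drops to 0.16× activity: 0.41 × 0.16 = 0.0656.
The remaining 10% of clearance is unaffected.
Relative clearance = 0.0294 + 0.0656 + 0.1 = 0.195.
Systemic exposure ∝ 1/CL: fold-change = 1 / 0.195 = 5.13.

5.13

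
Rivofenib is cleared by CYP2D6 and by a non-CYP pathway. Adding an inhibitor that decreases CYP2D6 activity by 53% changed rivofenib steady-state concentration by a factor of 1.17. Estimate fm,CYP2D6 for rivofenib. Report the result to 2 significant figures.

0.27

Let fm be the CYP2D6 fraction. New clearance relative to baseline = fm × 0.47 + (1 − fm).
Steady-state concentration ratio = 1 / (new CL fraction), so new CL fraction = 1 / 1.17 = 0.8547.
fm × 0.47 + 1 − fm = 0.8547  ⇒  fm × (0.47 − 1) = −0.1453  ⇒  fm = 0.27.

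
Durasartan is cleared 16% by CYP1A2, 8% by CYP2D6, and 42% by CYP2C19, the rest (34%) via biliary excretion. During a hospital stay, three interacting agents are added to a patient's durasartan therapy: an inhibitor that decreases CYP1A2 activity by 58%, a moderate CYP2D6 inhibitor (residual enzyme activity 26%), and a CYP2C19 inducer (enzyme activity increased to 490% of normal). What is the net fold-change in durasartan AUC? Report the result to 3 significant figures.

0.402

The CYP1A2 pathway (16% of clearance) is reduced to 0.42× activity: 0.16 × 0.42 = 0.0672.
The CYP2D6 pathway (8% of clearance) drops to 0.26× activity: 0.08 × 0.26 = 0.0208.
The CYP2C19 pathway (42% of clearance) rises to 4.9× activity: 0.42 × 4.9 = 2.058.
The remaining 34% of clearance is unaffected.
Relative clearance = 0.0672 + 0.0208 + 2.058 + 0.34 = 2.486.
Net AUC ratio = 1 / 2.486 = 0.402.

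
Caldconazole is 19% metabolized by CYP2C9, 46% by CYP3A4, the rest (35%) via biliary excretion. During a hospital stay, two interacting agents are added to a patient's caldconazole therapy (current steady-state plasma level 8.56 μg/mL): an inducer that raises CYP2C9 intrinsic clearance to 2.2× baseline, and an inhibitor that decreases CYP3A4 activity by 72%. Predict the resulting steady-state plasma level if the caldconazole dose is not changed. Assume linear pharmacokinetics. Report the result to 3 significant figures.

9.55 μg/mL

CYP2C9: 0.19 × 2.2 = 0.418
CYP3A4: 0.46 × 0.28 = 0.1288
Other: 0.35 (unchanged)
Relative clearance = 0.418 + 0.1288 + 0.35 = 0.8968.
New steady-state plasma level = 8.56 / 0.8968 = 9.55 μg/mL (concentration scales inversely with clearance).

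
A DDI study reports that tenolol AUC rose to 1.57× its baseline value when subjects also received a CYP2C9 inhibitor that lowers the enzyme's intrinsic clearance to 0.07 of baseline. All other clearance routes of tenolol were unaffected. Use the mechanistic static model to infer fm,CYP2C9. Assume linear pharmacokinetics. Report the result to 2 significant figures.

0.39

Write x for the fraction cleared via CYP2C9. The observed AUC change means clearance fell to 1/1.57 = 0.6369 of baseline.
Setting x·0.07 + (1 − x) = 0.6369 and solving: x = (0.6369 − 1)/(0.07 − 1) = 0.39.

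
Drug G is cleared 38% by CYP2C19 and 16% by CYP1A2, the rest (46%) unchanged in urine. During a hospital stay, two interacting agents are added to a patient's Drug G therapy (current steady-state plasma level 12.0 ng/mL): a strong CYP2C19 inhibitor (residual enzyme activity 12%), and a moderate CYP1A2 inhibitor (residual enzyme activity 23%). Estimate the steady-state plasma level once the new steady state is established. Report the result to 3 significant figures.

The CYP2C19 pathway (38% of clearance) is reduced to 0.12× activity: 0.38 × 0.12 = 0.0456.
The CYP1A2 pathway (16% of clearance) falls to 0.23× activity: 0.16 × 0.23 = 0.0368.
The remaining 46% of clearance is unaffected.
Relative clearance = 0.0456 + 0.0368 + 0.46 = 0.5424.
Dividing the baseline by the relative clearance: 12.0 / 0.5424 = 22.1 ng/mL.

22.1 ng/mL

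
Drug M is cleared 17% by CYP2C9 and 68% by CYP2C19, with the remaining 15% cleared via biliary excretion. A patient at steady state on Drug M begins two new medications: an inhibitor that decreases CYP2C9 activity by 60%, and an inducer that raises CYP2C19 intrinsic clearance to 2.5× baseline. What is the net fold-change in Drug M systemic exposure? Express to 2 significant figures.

0.52

The CYP2C9 pathway (17% of clearance) drops to 0.4× activity: 0.17 × 0.4 = 0.068.
The CYP2C19 pathway (68% of clearance) increases to 2.5× activity: 0.68 × 2.5 = 1.7.
Non-CYP routes (15%) are unchanged.
CL_new/CL_old = 0.068 + 1.7 + 0.15 = 1.918.
Systemic exposure ∝ 1/CL: fold-change = 1 / 1.918 = 0.52.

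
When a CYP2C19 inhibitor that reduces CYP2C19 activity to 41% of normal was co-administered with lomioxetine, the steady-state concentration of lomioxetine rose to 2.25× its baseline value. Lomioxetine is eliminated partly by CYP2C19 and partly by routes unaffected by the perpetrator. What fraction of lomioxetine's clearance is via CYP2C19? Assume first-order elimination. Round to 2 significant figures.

0.94

Let fm be the CYP2C19 fraction. New clearance relative to baseline = fm × 0.41 + (1 − fm).
Steady-state concentration ratio = 1 / (new CL fraction), so new CL fraction = 1 / 2.25 = 0.4444.
fm × 0.41 + 1 − fm = 0.4444  ⇒  fm × (0.41 − 1) = −0.5556  ⇒  fm = 0.94.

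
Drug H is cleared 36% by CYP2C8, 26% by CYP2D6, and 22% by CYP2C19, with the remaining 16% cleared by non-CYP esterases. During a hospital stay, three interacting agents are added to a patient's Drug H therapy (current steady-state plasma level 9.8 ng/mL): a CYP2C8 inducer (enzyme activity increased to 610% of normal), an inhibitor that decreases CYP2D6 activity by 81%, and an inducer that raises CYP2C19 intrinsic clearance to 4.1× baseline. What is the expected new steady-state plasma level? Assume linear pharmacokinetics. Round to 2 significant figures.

CYP2C8: 0.36 × 6.1 = 2.196
CYP2D6: 0.26 × 0.19 = 0.0494
CYP2C19: 0.22 × 4.1 = 0.902
Other: 0.16 (unchanged)
New clearance relative to baseline: 2.196 + 0.0494 + 0.902 + 0.16 = 3.3074.
Steady-state plasma level ∝ 1/CL: new value = 9.8 / 3.3074 = 3.0 ng/mL.

3.0 ng/mL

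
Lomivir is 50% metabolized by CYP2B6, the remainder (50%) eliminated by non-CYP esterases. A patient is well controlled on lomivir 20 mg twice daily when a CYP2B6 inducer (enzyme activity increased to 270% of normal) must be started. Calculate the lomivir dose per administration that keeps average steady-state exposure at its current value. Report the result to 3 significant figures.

The CYP2B6 pathway (50% of clearance) is boosted to 2.7× activity: 0.5 × 2.7 = 1.35.
Non-CYP routes (50%) are unchanged.
New clearance relative to baseline: 1.35 + 0.5 = 1.85.
Exposure is unchanged when dose changes in proportion to clearance. New dose = 20 mg × 1.85 = 37.0 mg.

37.0 mg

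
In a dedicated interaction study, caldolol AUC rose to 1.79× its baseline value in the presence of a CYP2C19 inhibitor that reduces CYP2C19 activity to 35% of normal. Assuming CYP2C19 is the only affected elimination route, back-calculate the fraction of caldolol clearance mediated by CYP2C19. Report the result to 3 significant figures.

CL'/CL = 1 / 1.79 = 0.5587
0.35·fm + (1 − fm) = 0.5587
fm = (0.5587 − 1) / (0.35 − 1) = 0.679

0.679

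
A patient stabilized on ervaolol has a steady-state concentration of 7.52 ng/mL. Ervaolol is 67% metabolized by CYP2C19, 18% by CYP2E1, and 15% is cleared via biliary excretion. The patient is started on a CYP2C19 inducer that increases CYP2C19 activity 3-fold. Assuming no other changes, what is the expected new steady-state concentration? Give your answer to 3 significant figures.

CYP2C19: 0.67 × 3 = 2.01
CYP2E1: 0.18 (unchanged)
Other: 0.15 (unchanged)
CL_new/CL_old = 2.01 + 0.18 + 0.15 = 2.34.
New steady-state concentration = baseline ÷ relative clearance = 7.52 / 2.34 = 3.21 ng/mL.

3.21 ng/mL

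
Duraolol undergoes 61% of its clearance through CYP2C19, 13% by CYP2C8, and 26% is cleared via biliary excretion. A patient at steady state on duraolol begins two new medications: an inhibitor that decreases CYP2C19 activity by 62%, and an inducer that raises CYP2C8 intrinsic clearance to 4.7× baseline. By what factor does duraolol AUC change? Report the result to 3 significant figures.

0.907

The CYP2C19 pathway (61% of clearance) is reduced to 0.38× activity: 0.61 × 0.38 = 0.2318.
The CYP2C8 pathway (13% of clearance) rises to 4.7× activity: 0.13 × 4.7 = 0.611.
Non-CYP routes (26%) are unchanged.
Relative clearance = 0.2318 + 0.611 + 0.26 = 1.1028.
AUC ∝ 1/CL: fold-change = 1 / 1.1028 = 0.907.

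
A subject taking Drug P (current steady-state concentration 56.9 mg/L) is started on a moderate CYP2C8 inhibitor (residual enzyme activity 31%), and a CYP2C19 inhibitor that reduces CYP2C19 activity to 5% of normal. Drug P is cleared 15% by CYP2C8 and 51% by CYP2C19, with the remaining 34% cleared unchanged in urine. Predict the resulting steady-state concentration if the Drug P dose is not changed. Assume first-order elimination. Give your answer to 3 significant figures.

The CYP2C8 pathway (15% of clearance) falls to 0.31× activity: 0.15 × 0.31 = 0.0465.
The CYP2C19 pathway (51% of clearance) falls to 0.05× activity: 0.51 × 0.05 = 0.0255.
Non-CYP routes (34%) are unchanged.
Relative clearance = 0.0465 + 0.0255 + 0.34 = 0.412.
New steady-state concentration = 56.9 / 0.412 = 138 mg/L (concentration scales inversely with clearance).

138 mg/L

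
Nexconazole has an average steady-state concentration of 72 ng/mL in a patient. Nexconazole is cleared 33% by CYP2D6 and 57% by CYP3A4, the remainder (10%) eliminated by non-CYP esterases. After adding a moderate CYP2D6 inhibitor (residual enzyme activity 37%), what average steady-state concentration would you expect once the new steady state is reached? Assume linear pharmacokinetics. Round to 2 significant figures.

91 ng/mL

The CYP2D6 pathway (33% of clearance) drops to 0.37× activity: 0.33 × 0.37 = 0.1221.
CYP3A4 (57%) and the residual 10% are unaffected.
CL_new/CL_old = 0.1221 + 0.57 + 0.1 = 0.7921.
Average steady-state concentration ∝ 1/CL, so new value = 72 / 0.7921 = 91 ng/mL.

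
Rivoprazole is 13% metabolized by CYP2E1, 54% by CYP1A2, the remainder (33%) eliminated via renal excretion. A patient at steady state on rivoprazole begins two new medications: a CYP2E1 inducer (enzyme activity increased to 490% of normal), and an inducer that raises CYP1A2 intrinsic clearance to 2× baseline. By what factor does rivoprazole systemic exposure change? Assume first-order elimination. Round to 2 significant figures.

0.49

The CYP2E1 pathway (13% of clearance) increases to 4.9× activity: 0.13 × 4.9 = 0.637.
The CYP1A2 pathway (54% of clearance) is boosted to 2× activity: 0.54 × 2 = 1.08.
Non-CYP routes (33%) are unchanged.
CL_new/CL_old = 0.637 + 1.08 + 0.33 = 2.047.
Because systemic exposure varies inversely with clearance, the combined effect is 1 / 2.047 = 0.49.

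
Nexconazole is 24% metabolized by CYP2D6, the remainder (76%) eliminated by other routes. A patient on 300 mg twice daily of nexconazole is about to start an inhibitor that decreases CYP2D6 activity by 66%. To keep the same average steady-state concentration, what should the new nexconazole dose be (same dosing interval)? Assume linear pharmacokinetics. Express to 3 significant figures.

CYP2D6: 0.24 × 0.34 = 0.0816
Other: 0.76 (unchanged)
Relative clearance = 0.0816 + 0.76 = 0.8416.
To maintain the same steady-state level, dose must scale with clearance: new dose = 300 × 0.8416 = 252 mg.

252 mg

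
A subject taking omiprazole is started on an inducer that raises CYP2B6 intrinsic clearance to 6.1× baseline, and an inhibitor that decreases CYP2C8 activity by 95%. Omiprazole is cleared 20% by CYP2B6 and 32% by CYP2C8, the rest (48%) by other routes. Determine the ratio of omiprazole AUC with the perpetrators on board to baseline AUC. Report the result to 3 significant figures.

0.583

CYP2B6: 0.2 × 6.1 = 1.22
CYP2C8: 0.32 × 0.05 = 0.016
Other: 0.48 (unchanged)
Relative clearance = 1.22 + 0.016 + 0.48 = 1.716.
AUC ∝ 1/CL: fold-change = 1 / 1.716 = 0.583.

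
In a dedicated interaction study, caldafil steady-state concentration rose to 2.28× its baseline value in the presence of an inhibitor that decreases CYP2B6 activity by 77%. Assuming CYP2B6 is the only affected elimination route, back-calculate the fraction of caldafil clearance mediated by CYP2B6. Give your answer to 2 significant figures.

Call the CYP2B6 fraction fm. After the interaction, CL_new/CL_old = fm × 0.23 + (1 − fm).
Steady-state concentration ratio = 1 / (new CL fraction), so new CL fraction = 1 / 2.28 = 0.4386.
fm × 0.23 + 1 − fm = 0.4386  ⇒  fm × (0.23 − 1) = −0.5614  ⇒  fm = 0.73.

0.73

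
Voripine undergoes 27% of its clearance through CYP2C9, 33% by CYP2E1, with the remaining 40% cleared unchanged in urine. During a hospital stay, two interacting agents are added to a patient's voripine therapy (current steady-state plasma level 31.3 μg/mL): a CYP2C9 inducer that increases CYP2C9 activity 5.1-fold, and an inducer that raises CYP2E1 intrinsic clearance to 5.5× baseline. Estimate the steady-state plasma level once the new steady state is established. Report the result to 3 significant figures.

8.71 μg/mL

The CYP2C9 pathway (27% of clearance) is boosted to 5.1× activity: 0.27 × 5.1 = 1.377.
The CYP2E1 pathway (33% of clearance) is boosted to 5.5× activity: 0.33 × 5.5 = 1.815.
Non-CYP routes (40%) are unchanged.
New clearance relative to baseline: 1.377 + 1.815 + 0.4 = 3.592.
Dividing the baseline by the relative clearance: 31.3 / 3.592 = 8.71 μg/mL.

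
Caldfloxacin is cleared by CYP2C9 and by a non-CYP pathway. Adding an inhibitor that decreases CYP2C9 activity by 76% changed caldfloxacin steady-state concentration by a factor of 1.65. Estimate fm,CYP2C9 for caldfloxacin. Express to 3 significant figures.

CL'/CL = 1 / 1.65 = 0.6061
0.24·fm + (1 − fm) = 0.6061
fm = (0.6061 − 1) / (0.24 − 1) = 0.518

0.518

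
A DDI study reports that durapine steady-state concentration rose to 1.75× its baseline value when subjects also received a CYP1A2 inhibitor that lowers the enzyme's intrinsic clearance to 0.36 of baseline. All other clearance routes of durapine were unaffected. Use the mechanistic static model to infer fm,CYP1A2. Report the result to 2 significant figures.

CL'/CL = 1 / 1.75 = 0.5714
0.36·fm + (1 − fm) = 0.5714
fm = (0.5714 − 1) / (0.36 − 1) = 0.67

0.67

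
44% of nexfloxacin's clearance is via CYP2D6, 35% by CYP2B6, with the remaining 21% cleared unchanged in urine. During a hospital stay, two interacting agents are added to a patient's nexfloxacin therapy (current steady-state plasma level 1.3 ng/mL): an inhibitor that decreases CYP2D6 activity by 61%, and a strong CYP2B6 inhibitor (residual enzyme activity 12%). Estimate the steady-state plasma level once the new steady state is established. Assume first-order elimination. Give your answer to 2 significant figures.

CYP2D6: 0.44 × 0.39 = 0.1716
CYP2B6: 0.35 × 0.12 = 0.042
Other: 0.21 (unchanged)
New clearance relative to baseline: 0.1716 + 0.042 + 0.21 = 0.4236.
New steady-state plasma level = 1.3 / 0.4236 = 3.1 ng/mL (concentration scales inversely with clearance).

3.1 ng/mL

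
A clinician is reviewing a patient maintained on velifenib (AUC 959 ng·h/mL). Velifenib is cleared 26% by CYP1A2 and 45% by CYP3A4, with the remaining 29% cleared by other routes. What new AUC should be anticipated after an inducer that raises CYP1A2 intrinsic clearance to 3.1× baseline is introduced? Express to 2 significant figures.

CYP1A2: 0.26 × 3.1 = 0.806
CYP3A4: 0.45 (unchanged)
Other: 0.29 (unchanged)
Relative clearance = 0.806 + 0.45 + 0.29 = 1.546.
With dosing unchanged, AUC scales as 1/CL: 959 / 1.546 = 6.2 × 10² ng·h/mL.

6.2 × 10² ng·h/mL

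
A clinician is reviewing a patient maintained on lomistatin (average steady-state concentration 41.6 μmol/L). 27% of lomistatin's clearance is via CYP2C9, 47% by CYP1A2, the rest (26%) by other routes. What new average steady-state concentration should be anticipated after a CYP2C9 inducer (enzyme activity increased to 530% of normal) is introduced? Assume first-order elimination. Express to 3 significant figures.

The CYP2C9 pathway (27% of clearance) is boosted to 5.3× activity: 0.27 × 5.3 = 1.431.
CYP1A2 (47%) and the residual 26% are unaffected.
CL_new/CL_old = 1.431 + 0.47 + 0.26 = 2.161.
With dosing unchanged, average steady-state concentration scales as 1/CL: 41.6 / 2.161 = 19.3 μmol/L.

19.3 μmol/L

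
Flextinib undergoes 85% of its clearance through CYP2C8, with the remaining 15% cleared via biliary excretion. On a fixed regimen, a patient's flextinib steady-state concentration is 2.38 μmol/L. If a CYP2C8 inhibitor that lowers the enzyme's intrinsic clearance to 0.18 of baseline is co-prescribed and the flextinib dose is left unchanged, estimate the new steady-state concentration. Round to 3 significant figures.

7.85 μmol/L

The CYP2C8 pathway (85% of clearance) is reduced to 0.18× activity: 0.85 × 0.18 = 0.153.
Non-CYP routes (15%) are unchanged.
CL_new/CL_old = 0.153 + 0.15 = 0.303.
With dosing unchanged, steady-state concentration scales as 1/CL: 2.38 / 0.303 = 7.85 μmol/L.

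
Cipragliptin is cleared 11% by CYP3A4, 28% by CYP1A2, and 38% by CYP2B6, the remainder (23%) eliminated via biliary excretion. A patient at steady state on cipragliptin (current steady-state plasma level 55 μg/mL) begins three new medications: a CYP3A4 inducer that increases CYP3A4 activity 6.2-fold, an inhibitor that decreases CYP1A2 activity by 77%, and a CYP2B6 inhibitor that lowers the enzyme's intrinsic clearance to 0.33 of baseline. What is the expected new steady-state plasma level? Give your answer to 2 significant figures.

CYP3A4: 0.11 × 6.2 = 0.682
CYP1A2: 0.28 × 0.23 = 0.0644
CYP2B6: 0.38 × 0.33 = 0.1254
Other: 0.23 (unchanged)
CL_new/CL_old = 0.682 + 0.0644 + 0.1254 + 0.23 = 1.1018.
New steady-state plasma level = 55 / 1.1018 = 50 μg/mL (concentration scales inversely with clearance).

50 μg/mL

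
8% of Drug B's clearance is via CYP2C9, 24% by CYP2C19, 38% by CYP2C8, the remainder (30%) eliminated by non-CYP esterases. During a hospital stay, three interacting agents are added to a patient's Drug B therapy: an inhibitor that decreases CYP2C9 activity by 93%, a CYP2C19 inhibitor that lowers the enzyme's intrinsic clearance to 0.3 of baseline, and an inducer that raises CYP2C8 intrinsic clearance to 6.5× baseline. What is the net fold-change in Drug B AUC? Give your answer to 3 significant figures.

The CYP2C9 pathway (8% of clearance) drops to 0.07× activity: 0.08 × 0.07 = 0.0056.
The CYP2C19 pathway (24% of clearance) falls to 0.3× activity: 0.24 × 0.3 = 0.072.
The CYP2C8 pathway (38% of clearance) increases to 6.5× activity: 0.38 × 6.5 = 2.47.
Non-CYP routes (30%) are unchanged.
Relative clearance = 0.0056 + 0.072 + 2.47 + 0.3 = 2.8476.
AUC ∝ 1/CL: fold-change = 1 / 2.8476 = 0.351.

0.351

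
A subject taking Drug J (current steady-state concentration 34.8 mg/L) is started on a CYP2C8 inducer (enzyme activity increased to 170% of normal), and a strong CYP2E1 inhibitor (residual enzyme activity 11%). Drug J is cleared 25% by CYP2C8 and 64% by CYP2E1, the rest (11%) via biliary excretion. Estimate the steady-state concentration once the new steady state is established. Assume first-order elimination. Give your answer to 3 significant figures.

57.5 mg/L

CYP2C8: 0.25 × 1.7 = 0.425
CYP2E1: 0.64 × 0.11 = 0.0704
Other: 0.11 (unchanged)
New clearance relative to baseline: 0.425 + 0.0704 + 0.11 = 0.6054.
New steady-state concentration = 34.8 / 0.6054 = 57.5 mg/L (concentration scales inversely with clearance).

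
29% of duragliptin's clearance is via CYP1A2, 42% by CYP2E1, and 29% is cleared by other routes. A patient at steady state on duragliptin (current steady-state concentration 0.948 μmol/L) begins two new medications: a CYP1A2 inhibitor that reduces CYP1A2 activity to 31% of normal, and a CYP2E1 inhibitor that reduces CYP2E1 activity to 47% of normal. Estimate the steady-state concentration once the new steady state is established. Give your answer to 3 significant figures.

1.64 μmol/L

CYP1A2: 0.29 × 0.31 = 0.0899
CYP2E1: 0.42 × 0.47 = 0.1974
Other: 0.29 (unchanged)
Relative clearance = 0.0899 + 0.1974 + 0.29 = 0.5773.
Dividing the baseline by the relative clearance: 0.948 / 0.5773 = 1.64 μmol/L.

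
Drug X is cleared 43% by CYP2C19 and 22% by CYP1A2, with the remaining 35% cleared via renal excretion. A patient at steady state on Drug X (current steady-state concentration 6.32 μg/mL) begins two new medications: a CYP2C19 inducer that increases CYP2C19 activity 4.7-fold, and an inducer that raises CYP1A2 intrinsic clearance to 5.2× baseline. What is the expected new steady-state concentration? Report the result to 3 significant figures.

1.80 μg/mL

The CYP2C19 pathway (43% of clearance) is boosted to 4.7× activity: 0.43 × 4.7 = 2.021.
The CYP1A2 pathway (22% of clearance) rises to 5.2× activity: 0.22 × 5.2 = 1.144.
Non-CYP routes (35%) are unchanged.
New clearance relative to baseline: 2.021 + 1.144 + 0.35 = 3.515.
Dividing the baseline by the relative clearance: 6.32 / 3.515 = 1.80 μg/mL.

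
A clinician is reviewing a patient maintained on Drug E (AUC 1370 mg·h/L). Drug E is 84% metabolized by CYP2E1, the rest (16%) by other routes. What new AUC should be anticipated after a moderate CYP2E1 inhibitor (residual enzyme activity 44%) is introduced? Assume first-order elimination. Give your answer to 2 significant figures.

2.6 × 10³ mg·h/L

The CYP2E1 pathway (84% of clearance) falls to 0.44× activity: 0.84 × 0.44 = 0.3696.
The remaining 16% of clearance is unaffected.
CL_new/CL_old = 0.3696 + 0.16 = 0.5296.
New AUC = baseline ÷ relative clearance = 1370 / 0.5296 = 2.6 × 10³ mg·h/L.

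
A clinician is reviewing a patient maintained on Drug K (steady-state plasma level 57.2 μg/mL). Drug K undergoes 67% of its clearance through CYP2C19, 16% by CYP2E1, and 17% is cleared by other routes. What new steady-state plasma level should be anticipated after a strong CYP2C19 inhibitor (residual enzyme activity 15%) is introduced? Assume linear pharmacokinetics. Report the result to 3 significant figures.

133 μg/mL

The CYP2C19 pathway (67% of clearance) is reduced to 0.15× activity: 0.67 × 0.15 = 0.1005.
CYP2E1 (16%) and the residual 17% are unaffected.
CL_new/CL_old = 0.1005 + 0.16 + 0.17 = 0.4305.
Steady-state plasma level ∝ 1/CL, so new value = 57.2 / 0.4305 = 133 μg/mL.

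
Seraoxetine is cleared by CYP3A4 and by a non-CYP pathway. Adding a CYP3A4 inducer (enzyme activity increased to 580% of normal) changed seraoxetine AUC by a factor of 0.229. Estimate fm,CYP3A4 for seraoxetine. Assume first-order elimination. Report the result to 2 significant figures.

Call the CYP3A4 fraction fm. After the interaction, CL_new/CL_old = fm × 5.8 + (1 − fm).
AUC ratio = 1 / (new CL fraction), so new CL fraction = 1 / 0.229 = 4.367.
fm × 5.8 + 1 − fm = 4.367  ⇒  fm × (5.8 − 1) = 3.367  ⇒  fm = 0.70.

0.70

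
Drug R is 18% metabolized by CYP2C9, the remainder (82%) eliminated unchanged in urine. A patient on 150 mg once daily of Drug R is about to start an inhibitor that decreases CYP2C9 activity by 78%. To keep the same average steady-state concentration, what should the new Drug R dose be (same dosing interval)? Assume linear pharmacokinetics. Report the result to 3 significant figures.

129 mg

CYP2C9: 0.18 × 0.22 = 0.0396
Other: 0.82 (unchanged)
Relative clearance = 0.0396 + 0.82 = 0.8596.
Exposure is unchanged when dose changes in proportion to clearance. New dose = 150 mg × 0.8596 = 129 mg.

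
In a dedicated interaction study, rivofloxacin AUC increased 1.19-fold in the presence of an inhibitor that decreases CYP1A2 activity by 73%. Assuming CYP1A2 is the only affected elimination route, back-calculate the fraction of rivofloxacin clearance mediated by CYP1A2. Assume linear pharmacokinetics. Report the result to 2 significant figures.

0.22

CL'/CL = 1 / 1.19 = 0.8403
0.27·fm + (1 − fm) = 0.8403
fm = (0.8403 − 1) / (0.27 − 1) = 0.22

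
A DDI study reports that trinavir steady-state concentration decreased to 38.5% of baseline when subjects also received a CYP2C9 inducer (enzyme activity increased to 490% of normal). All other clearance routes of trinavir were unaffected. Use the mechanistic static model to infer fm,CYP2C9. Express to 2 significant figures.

0.41

Let x = fm,CYP2C9. Because steady-state concentration ∝ 1/CL, relative clearance rose to 1/0.385 = 2.597.
Only the CYP2C9 route changed, so 2.597 = x·4.9 + (1 − x), giving x = 0.41.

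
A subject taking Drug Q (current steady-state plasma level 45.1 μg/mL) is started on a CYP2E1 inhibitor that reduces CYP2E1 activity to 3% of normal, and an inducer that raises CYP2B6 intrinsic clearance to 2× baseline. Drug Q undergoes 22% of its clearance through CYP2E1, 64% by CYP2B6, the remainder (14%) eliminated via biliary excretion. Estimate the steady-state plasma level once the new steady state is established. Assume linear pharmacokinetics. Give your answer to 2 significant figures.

32 μg/mL

CYP2E1: 0.22 × 0.03 = 0.0066
CYP2B6: 0.64 × 2 = 1.28
Other: 0.14 (unchanged)
Relative clearance = 0.0066 + 1.28 + 0.14 = 1.4266.
Steady-state plasma level ∝ 1/CL: new value = 45.1 / 1.4266 = 32 μg/mL.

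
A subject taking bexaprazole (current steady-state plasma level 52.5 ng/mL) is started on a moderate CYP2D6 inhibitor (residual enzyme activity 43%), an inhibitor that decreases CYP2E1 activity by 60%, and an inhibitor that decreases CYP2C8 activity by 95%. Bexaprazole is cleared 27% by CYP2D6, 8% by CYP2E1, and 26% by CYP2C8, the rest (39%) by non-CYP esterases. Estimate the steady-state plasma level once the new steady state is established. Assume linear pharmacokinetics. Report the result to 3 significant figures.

The CYP2D6 pathway (27% of clearance) drops to 0.43× activity: 0.27 × 0.43 = 0.1161.
The CYP2E1 pathway (8% of clearance) falls to 0.4× activity: 0.08 × 0.4 = 0.032.
The CYP2C8 pathway (26% of clearance) drops to 0.05× activity: 0.26 × 0.05 = 0.013.
The remaining 39% of clearance is unaffected.
Relative clearance = 0.1161 + 0.032 + 0.013 + 0.39 = 0.5511.
New steady-state plasma level = 52.5 / 0.5511 = 95.3 ng/mL (concentration scales inversely with clearance).

95.3 ng/mL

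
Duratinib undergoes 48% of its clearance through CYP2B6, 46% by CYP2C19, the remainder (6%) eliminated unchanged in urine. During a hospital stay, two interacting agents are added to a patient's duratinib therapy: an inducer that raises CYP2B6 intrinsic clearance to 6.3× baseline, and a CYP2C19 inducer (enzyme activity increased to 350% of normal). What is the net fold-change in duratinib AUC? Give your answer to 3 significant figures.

The CYP2B6 pathway (48% of clearance) increases to 6.3× activity: 0.48 × 6.3 = 3.024.
The CYP2C19 pathway (46% of clearance) is boosted to 3.5× activity: 0.46 × 3.5 = 1.61.
The remaining 6% of clearance is unaffected.
New clearance relative to baseline: 3.024 + 1.61 + 0.06 = 4.694.
AUC ∝ 1/CL: fold-change = 1 / 4.694 = 0.213.

0.213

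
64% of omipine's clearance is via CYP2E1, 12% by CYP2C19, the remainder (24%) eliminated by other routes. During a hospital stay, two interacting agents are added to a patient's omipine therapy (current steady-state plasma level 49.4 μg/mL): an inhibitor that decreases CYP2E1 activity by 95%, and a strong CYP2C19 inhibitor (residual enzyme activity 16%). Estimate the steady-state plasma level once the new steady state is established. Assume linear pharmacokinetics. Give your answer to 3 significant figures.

The CYP2E1 pathway (64% of clearance) drops to 0.05× activity: 0.64 × 0.05 = 0.032.
The CYP2C19 pathway (12% of clearance) falls to 0.16× activity: 0.12 × 0.16 = 0.0192.
Non-CYP routes (24%) are unchanged.
Relative clearance = 0.032 + 0.0192 + 0.24 = 0.2912.
Steady-state plasma level ∝ 1/CL: new value = 49.4 / 0.2912 = 170 μg/mL.

170 μg/mL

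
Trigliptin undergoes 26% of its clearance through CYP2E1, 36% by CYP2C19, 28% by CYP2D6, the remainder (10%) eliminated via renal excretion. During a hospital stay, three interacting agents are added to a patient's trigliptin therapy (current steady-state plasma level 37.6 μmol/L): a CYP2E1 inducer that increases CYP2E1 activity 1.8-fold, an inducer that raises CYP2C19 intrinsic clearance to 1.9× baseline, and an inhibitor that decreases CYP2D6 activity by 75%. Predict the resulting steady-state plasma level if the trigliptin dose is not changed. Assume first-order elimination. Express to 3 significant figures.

28.4 μmol/L

CYP2E1: 0.26 × 1.8 = 0.468
CYP2C19: 0.36 × 1.9 = 0.684
CYP2D6: 0.28 × 0.25 = 0.07
Other: 0.1 (unchanged)
CL_new/CL_old = 0.468 + 0.684 + 0.07 + 0.1 = 1.322.
New steady-state plasma level = 37.6 / 1.322 = 28.4 μmol/L (concentration scales inversely with clearance).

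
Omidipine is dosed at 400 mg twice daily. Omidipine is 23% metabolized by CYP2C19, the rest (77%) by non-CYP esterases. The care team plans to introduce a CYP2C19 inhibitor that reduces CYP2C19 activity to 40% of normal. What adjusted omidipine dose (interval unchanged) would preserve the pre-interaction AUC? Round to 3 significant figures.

The CYP2C19 pathway (23% of clearance) falls to 0.4× activity: 0.23 × 0.4 = 0.092.
The remaining 77% of clearance is unaffected.
Relative clearance = 0.092 + 0.77 = 0.862.
Exposure is unchanged when dose changes in proportion to clearance. New dose = 400 mg × 0.862 = 345 mg.

345 mg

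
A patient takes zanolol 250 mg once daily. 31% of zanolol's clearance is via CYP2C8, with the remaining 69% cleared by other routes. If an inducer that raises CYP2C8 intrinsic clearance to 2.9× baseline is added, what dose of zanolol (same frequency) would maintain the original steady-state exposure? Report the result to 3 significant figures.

397 mg

CYP2C8: 0.31 × 2.9 = 0.899
Other: 0.69 (unchanged)
CL_new/CL_old = 0.899 + 0.69 = 1.589.
To maintain the same steady-state level, dose must scale with clearance: new dose = 250 × 1.589 = 397 mg.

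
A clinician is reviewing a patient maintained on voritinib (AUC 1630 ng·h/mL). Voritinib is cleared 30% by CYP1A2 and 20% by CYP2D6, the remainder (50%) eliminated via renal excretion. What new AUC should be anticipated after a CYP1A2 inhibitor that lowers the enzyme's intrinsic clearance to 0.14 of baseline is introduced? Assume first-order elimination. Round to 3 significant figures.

2.20 × 10³ ng·h/mL

The CYP1A2 pathway (30% of clearance) falls to 0.14× activity: 0.3 × 0.14 = 0.042.
CYP2D6 (20%) and the residual 50% are unaffected.
CL_new/CL_old = 0.042 + 0.2 + 0.5 = 0.742.
AUC ∝ 1/CL, so new value = 1630 / 0.742 = 2.20 × 10³ ng·h/mL.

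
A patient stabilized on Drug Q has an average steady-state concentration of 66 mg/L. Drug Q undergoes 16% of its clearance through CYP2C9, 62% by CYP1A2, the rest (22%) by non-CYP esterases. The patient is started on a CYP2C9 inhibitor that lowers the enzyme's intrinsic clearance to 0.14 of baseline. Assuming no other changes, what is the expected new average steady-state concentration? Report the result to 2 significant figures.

77 mg/L

The CYP2C9 pathway (16% of clearance) drops to 0.14× activity: 0.16 × 0.14 = 0.0224.
CYP1A2 (62%) and the residual 22% are unaffected.
CL_new/CL_old = 0.0224 + 0.62 + 0.22 = 0.8624.
New average steady-state concentration = baseline ÷ relative clearance = 66 / 0.8624 = 77 mg/L.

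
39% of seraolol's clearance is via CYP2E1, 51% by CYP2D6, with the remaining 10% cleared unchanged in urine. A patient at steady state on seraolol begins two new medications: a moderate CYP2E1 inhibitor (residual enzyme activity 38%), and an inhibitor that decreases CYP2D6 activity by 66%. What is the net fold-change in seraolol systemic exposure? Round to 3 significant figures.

2.37

CYP2E1: 0.39 × 0.38 = 0.1482
CYP2D6: 0.51 × 0.34 = 0.1734
Other: 0.1 (unchanged)
New clearance relative to baseline: 0.1482 + 0.1734 + 0.1 = 0.4216.
Because systemic exposure varies inversely with clearance, the combined effect is 1 / 0.4216 = 2.37.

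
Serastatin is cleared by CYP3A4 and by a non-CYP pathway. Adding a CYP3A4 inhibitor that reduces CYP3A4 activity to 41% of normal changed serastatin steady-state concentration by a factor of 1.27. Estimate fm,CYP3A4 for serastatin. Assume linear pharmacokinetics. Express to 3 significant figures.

0.360

CL'/CL = 1 / 1.27 = 0.7874
0.41·fm + (1 − fm) = 0.7874
fm = (0.7874 − 1) / (0.41 − 1) = 0.360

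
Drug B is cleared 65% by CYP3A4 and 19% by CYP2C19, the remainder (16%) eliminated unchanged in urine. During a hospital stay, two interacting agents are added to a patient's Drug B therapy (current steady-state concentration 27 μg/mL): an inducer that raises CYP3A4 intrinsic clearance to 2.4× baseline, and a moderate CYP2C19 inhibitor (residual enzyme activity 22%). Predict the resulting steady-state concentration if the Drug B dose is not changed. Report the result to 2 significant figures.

15 μg/mL

The CYP3A4 pathway (65% of clearance) rises to 2.4× activity: 0.65 × 2.4 = 1.56.
The CYP2C19 pathway (19% of clearance) falls to 0.22× activity: 0.19 × 0.22 = 0.0418.
The remaining 16% of clearance is unaffected.
Relative clearance = 1.56 + 0.0418 + 0.16 = 1.7618.
Dividing the baseline by the relative clearance: 27 / 1.7618 = 15 μg/mL.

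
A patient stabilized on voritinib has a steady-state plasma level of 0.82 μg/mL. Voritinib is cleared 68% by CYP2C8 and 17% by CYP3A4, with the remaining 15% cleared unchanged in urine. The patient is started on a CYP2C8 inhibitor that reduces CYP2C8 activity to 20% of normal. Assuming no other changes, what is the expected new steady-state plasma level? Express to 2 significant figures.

The CYP2C8 pathway (68% of clearance) drops to 0.2× activity: 0.68 × 0.2 = 0.136.
CYP3A4 (17%) and the residual 15% are unaffected.
New clearance relative to baseline: 0.136 + 0.17 + 0.15 = 0.456.
New steady-state plasma level = baseline ÷ relative clearance = 0.82 / 0.456 = 1.8 μg/mL.

1.8 μg/mL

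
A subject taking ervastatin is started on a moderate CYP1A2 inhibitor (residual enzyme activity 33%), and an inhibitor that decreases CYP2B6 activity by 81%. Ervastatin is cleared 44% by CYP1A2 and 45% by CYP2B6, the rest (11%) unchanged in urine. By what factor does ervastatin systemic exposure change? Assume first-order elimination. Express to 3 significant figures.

The CYP1A2 pathway (44% of clearance) falls to 0.33× activity: 0.44 × 0.33 = 0.1452.
The CYP2B6 pathway (45% of clearance) is reduced to 0.19× activity: 0.45 × 0.19 = 0.0855.
The remaining 11% of clearance is unaffected.
New clearance relative to baseline: 0.1452 + 0.0855 + 0.11 = 0.3407.
Net systemic exposure ratio = 1 / 0.3407 = 2.94.

2.94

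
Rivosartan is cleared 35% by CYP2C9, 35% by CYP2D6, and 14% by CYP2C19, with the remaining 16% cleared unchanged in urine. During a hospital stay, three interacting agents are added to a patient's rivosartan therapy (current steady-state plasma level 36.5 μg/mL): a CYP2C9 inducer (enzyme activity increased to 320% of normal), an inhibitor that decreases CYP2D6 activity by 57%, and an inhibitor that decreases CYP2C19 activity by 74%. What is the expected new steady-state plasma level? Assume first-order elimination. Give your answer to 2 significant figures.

25 μg/mL

The CYP2C9 pathway (35% of clearance) rises to 3.2× activity: 0.35 × 3.2 = 1.12.
The CYP2D6 pathway (35% of clearance) is reduced to 0.43× activity: 0.35 × 0.43 = 0.1505.
The CYP2C19 pathway (14% of clearance) drops to 0.26× activity: 0.14 × 0.26 = 0.0364.
The remaining 16% of clearance is unaffected.
New clearance relative to baseline: 1.12 + 0.1505 + 0.0364 + 0.16 = 1.4669.
Steady-state plasma level ∝ 1/CL: new value = 36.5 / 1.4669 = 25 μg/mL.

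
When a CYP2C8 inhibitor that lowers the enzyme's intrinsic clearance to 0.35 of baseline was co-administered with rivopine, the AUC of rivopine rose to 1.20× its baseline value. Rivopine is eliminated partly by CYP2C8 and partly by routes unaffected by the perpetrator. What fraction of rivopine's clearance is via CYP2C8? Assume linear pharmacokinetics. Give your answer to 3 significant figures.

0.256

CL'/CL = 1 / 1.20 = 0.8333
0.35·fm + (1 − fm) = 0.8333
fm = (0.8333 − 1) / (0.35 − 1) = 0.256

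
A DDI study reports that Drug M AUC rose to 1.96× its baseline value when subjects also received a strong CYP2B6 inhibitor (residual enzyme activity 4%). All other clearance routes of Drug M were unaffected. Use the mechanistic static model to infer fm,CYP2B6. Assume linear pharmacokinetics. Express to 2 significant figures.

CL'/CL = 1 / 1.96 = 0.5102
0.04·fm + (1 − fm) = 0.5102
fm = (0.5102 − 1) / (0.04 − 1) = 0.51

0.51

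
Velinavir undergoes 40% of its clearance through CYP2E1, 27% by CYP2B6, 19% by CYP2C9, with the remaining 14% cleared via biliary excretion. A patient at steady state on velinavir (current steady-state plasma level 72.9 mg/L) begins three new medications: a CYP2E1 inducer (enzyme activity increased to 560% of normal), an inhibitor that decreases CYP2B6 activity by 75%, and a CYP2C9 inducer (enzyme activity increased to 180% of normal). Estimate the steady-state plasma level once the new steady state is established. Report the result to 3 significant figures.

26.1 mg/L

The CYP2E1 pathway (40% of clearance) rises to 5.6× activity: 0.4 × 5.6 = 2.24.
The CYP2B6 pathway (27% of clearance) drops to 0.25× activity: 0.27 × 0.25 = 0.0675.
The CYP2C9 pathway (19% of clearance) rises to 1.8× activity: 0.19 × 1.8 = 0.342.
Non-CYP routes (14%) are unchanged.
Relative clearance = 2.24 + 0.0675 + 0.342 + 0.14 = 2.7895.
Steady-state plasma level ∝ 1/CL: new value = 72.9 / 2.7895 = 26.1 mg/L.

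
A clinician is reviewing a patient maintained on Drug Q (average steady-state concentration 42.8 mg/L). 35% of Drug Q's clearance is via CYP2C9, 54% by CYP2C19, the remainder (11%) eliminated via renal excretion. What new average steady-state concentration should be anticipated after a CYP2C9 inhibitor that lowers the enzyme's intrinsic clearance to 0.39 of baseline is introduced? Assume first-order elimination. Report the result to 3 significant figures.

54.4 mg/L

CYP2C9: 0.35 × 0.39 = 0.1365
CYP2C19: 0.54 (unchanged)
Other: 0.11 (unchanged)
Relative clearance = 0.1365 + 0.54 + 0.11 = 0.7865.
Average steady-state concentration ∝ 1/CL, so new value = 42.8 / 0.7865 = 54.4 mg/L.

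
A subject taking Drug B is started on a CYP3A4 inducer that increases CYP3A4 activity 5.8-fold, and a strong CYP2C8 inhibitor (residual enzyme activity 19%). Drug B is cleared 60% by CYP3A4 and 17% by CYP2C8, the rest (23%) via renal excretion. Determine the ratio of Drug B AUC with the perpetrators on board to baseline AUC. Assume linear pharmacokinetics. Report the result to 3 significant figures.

The CYP3A4 pathway (60% of clearance) is boosted to 5.8× activity: 0.6 × 5.8 = 3.48.
The CYP2C8 pathway (17% of clearance) drops to 0.19× activity: 0.17 × 0.19 = 0.0323.
The remaining 23% of clearance is unaffected.
Relative clearance = 3.48 + 0.0323 + 0.23 = 3.7423.
Because AUC varies inversely with clearance, the combined effect is 1 / 3.7423 = 0.267.

0.267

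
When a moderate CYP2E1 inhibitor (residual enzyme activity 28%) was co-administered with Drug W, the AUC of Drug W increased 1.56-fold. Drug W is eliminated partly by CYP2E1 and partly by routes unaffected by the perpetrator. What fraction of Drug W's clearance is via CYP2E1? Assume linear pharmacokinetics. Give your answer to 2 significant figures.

0.50

CL'/CL = 1 / 1.56 = 0.641
0.28·fm + (1 − fm) = 0.641
fm = (0.641 − 1) / (0.28 − 1) = 0.50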